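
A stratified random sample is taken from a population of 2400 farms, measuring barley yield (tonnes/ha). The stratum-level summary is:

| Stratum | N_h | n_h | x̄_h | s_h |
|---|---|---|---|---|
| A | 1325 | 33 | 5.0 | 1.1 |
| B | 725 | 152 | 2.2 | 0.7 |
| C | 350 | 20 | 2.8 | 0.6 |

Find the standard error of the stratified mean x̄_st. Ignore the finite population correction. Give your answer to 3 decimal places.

SE(x̄_st) ≈ 0.109

V̂(x̄_st) = Σ W_h² s_h²/n_h, with W_h = N_h/N and N = 2400:
  stratum A: (1325/2400)²·1.1²/33 = 0.0111759
  stratum B: (725/2400)²·0.7²/152 = 0.000294175
  stratum C: (350/2400)²·0.6²/20 = 0.000382813
V̂(x̄_st) = 0.0118528
SE(x̄_st) = √0.0118528 = 0.108871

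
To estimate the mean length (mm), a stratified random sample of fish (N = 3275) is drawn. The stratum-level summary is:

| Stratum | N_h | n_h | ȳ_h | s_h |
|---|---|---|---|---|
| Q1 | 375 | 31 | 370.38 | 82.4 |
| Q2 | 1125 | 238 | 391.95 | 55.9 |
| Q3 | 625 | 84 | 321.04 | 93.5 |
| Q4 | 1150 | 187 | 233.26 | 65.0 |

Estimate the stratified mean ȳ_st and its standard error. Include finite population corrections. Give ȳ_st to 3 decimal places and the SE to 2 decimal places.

ȳ_st = Σ W_h ȳ_h = (375·370.38 + 1125·391.95 + 625·321.04 + 1150·233.26)/3275 = 320.22450
V̂(ȳ_st) = Σ W_h² (1 − n_h/N_h) s_h²/n_h, with W_h = N_h/N and N = 3275:
  stratum Q1: (375/3275)²·(1 − 31/375)·82.4²/31 = 2.63427
  stratum Q2: (1125/3275)²·(1 − 238/1125)·55.9²/238 = 1.22152
  stratum Q3: (625/3275)²·(1 − 84/625)·93.5²/84 = 3.28094
  stratum Q4: (1150/3275)²·(1 − 187/1150)·65.0²/187 = 2.33285
V̂(ȳ_st) = 9.46958
SE(ȳ_st) = √9.46958 = 3.07727

ȳ_st ≈ 320.225, SE ≈ 3.08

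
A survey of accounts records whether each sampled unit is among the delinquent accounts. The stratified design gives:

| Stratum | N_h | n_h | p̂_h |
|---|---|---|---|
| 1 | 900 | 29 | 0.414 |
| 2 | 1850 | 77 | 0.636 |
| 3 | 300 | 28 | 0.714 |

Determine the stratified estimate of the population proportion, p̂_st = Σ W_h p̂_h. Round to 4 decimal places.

N = 3050; stratum weights W_h = N_h/N.
p̂_st = Σ W_h p̂_h = (900·0.414 + 1850·0.636 + 300·0.714)/3050 = 0.57816

p̂_st ≈ 0.5782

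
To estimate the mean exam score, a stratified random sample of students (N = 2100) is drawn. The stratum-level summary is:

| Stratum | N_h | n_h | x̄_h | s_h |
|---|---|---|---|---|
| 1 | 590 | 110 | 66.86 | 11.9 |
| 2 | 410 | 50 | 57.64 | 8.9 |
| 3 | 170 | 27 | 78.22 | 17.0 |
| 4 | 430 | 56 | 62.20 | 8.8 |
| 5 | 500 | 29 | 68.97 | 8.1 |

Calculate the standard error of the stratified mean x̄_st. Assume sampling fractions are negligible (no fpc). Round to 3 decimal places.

V̂(x̄_st) = Σ W_h² s_h²/n_h, with W_h = N_h/N and N = 2100:
  stratum 1: (590/2100)²·11.9²/110 = 0.101617
  stratum 2: (410/2100)²·8.9²/50 = 0.0603864
  stratum 3: (170/2100)²·17.0²/27 = 0.0701445
  stratum 4: (430/2100)²·8.8²/56 = 0.0579797
  stratum 5: (500/2100)²·8.1²/29 = 0.128255
V̂(x̄_st) = 0.418382
SE(x̄_st) = √0.418382 = 0.646825

SE(x̄_st) ≈ 0.647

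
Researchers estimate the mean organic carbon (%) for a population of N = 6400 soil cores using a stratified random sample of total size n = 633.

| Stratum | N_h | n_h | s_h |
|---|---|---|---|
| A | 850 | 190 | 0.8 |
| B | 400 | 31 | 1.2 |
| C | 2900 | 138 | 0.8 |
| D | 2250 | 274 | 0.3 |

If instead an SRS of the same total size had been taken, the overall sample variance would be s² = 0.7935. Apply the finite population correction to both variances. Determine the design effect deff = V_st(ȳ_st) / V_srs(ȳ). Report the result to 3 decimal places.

deff ≈ 1.023

V̂(ȳ_st) = Σ W_h² (1 − n_h/N_h) s_h²/n_h, with W_h = N_h/N and N = 6400:
  stratum A: (850/6400)²·(1 − 190/850)·0.8²/190 = 4.61349e-05
  stratum B: (400/6400)²·(1 − 31/400)·1.2²/31 = 0.000167389
  stratum C: (2900/6400)²·(1 − 138/2900)·0.8²/138 = 0.000906907
  stratum D: (2250/6400)²·(1 − 274/2250)·0.3²/274 = 3.56534e-05
V_st = 0.00115608
V_srs = (1 − 633/6400)·0.7935/633 = 0.00112957
deff = V_st / V_srs = 0.00115608/0.00112957 = 1.0235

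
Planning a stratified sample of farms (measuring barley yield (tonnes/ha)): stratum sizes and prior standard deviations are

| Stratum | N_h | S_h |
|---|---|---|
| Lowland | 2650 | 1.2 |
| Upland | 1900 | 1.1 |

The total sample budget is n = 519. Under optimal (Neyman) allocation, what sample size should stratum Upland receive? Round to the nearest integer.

206

Neyman allocation: n_h = n · N_h S_h / Σ N_i S_i, with n = 519.
  stratum Lowland: N_h·S_h = 2650·1.2 = 3180.00
  stratum Upland: N_h·S_h = 1900·1.1 = 2090.00
Σ N_h S_h = 5270.00
n for stratum Upland = 519·2090.00/5270.00 = 205.827 → 206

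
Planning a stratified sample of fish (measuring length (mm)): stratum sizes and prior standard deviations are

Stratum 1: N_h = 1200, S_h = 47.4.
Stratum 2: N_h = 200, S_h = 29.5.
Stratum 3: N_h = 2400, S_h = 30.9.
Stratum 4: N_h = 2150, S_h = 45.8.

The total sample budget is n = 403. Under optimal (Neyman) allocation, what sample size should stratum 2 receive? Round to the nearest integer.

10

Neyman allocation: n_h = n · N_h S_h / Σ N_i S_i, with n = 403.
  stratum 1: N_h·S_h = 1200·47.4 = 56880.00
  stratum 2: N_h·S_h = 200·29.5 = 5900.00
  stratum 3: N_h·S_h = 2400·30.9 = 74160.00
  stratum 4: N_h·S_h = 2150·45.8 = 98470.00
Σ N_h S_h = 235410.00
n for stratum 2 = 403·5900.00/235410.00 = 10.100 → 10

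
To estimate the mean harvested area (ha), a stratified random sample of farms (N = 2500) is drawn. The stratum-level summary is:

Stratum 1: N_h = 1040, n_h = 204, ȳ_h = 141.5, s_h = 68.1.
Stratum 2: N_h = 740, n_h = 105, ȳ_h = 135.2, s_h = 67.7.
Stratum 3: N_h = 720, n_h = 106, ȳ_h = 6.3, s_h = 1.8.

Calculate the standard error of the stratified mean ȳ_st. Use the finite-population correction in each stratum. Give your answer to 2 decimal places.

V̂(ȳ_st) = Σ W_h² (1 − n_h/N_h) s_h²/n_h, with W_h = N_h/N and N = 2500:
  stratum 1: (1040/2500)²·(1 − 204/1040)·68.1²/204 = 3.16245
  stratum 2: (740/2500)²·(1 − 105/740)·67.7²/105 = 3.28181
  stratum 3: (720/2500)²·(1 − 106/720)·1.8²/106 = 0.00216202
V̂(ȳ_st) = 6.44642
SE(ȳ_st) = √6.44642 = 2.53898

SE(ȳ_st) ≈ 2.54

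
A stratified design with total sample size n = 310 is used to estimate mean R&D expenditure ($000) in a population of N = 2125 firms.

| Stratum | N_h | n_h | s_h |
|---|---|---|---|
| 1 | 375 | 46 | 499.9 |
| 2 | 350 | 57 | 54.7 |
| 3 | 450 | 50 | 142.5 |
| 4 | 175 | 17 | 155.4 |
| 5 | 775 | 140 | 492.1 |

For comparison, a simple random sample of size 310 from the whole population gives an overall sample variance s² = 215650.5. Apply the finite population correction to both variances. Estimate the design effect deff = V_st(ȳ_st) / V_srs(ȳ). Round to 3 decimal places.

V̂(ȳ_st) = Σ W_h² (1 − n_h/N_h) s_h²/n_h, with W_h = N_h/N and N = 2125:
  stratum 1: (375/2125)²·(1 − 46/375)·499.9²/46 = 148.429
  stratum 2: (350/2125)²·(1 − 57/350)·54.7²/57 = 1.19211
  stratum 3: (450/2125)²·(1 − 50/450)·142.5²/50 = 16.1888
  stratum 4: (175/2125)²·(1 − 17/175)·155.4²/17 = 8.69822
  stratum 5: (775/2125)²·(1 − 140/775)·492.1²/140 = 188.511
V_st = 363.019
V_srs = (1 − 310/2125)·215650.5/310 = 594.164
deff = V_st / V_srs = 363.019/594.164 = 0.6110

deff ≈ 0.611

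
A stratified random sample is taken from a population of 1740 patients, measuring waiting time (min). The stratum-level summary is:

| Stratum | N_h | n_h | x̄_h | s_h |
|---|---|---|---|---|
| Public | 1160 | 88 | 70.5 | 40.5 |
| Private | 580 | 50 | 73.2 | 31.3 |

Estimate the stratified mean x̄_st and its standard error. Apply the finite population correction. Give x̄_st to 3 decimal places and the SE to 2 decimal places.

x̄_st = Σ W_h x̄_h = (1160·70.5 + 580·73.2)/1740 = 71.40000
V̂(x̄_st) = Σ W_h² (1 − n_h/N_h) s_h²/n_h, with W_h = N_h/N and N = 1740:
  stratum Public: (1160/1740)²·(1 − 88/1160)·40.5²/88 = 7.65564
  stratum Private: (580/1740)²·(1 − 50/580)·31.3²/50 = 1.98941
V̂(x̄_st) = 9.64505
SE(x̄_st) = √9.64505 = 3.10565

x̄_st ≈ 71.400, SE ≈ 3.11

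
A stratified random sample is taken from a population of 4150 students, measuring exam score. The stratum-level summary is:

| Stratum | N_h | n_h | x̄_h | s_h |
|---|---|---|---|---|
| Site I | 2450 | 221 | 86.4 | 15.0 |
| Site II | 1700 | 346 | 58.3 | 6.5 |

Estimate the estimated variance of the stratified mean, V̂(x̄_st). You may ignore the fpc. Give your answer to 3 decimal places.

V̂(x̄_st) ≈ 0.375

V̂(x̄_st) = Σ W_h² s_h²/n_h, with W_h = N_h/N and N = 4150:
  stratum Site I: (2450/4150)²·15.0²/221 = 0.354835
  stratum Site II: (1700/4150)²·6.5²/346 = 0.0204905
V̂(x̄_st) = 0.375325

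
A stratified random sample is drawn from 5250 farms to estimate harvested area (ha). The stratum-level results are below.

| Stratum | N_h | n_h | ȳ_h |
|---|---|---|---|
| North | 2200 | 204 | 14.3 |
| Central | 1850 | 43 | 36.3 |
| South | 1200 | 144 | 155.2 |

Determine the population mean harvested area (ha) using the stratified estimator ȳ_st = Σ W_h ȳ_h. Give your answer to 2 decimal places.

N = Σ N_h = 5250. Stratum weights W_h = N_h/N.
ȳ_st = (2200·14.3 + 1850·36.3 + 1200·155.2) / 5250 = 54.2581

ȳ_st ≈ 54.26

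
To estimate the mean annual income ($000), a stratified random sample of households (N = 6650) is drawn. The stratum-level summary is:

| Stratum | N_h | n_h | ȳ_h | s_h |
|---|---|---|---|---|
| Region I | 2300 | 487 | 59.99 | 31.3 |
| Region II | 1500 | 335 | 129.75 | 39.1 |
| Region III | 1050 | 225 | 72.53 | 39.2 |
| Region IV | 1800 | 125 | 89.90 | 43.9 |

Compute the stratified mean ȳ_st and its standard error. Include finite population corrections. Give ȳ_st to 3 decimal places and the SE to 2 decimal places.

ȳ_st ≈ 85.801, SE ≈ 1.25

ȳ_st = Σ W_h ȳ_h = (2300·59.99 + 1500·129.75 + 1050·72.53 + 1800·89.90)/6650 = 85.80128
V̂(ȳ_st) = Σ W_h² (1 − n_h/N_h) s_h²/n_h, with W_h = N_h/N and N = 6650:
  stratum Region I: (2300/6650)²·(1 − 487/2300)·31.3²/487 = 0.189689
  stratum Region II: (1500/6650)²·(1 − 335/1500)·39.1²/335 = 0.180336
  stratum Region III: (1050/6650)²·(1 − 225/1050)·39.2²/225 = 0.13378
  stratum Region IV: (1800/6650)²·(1 − 125/1800)·43.9²/125 = 1.05115
V̂(ȳ_st) = 1.55495
SE(ȳ_st) = √1.55495 = 1.24698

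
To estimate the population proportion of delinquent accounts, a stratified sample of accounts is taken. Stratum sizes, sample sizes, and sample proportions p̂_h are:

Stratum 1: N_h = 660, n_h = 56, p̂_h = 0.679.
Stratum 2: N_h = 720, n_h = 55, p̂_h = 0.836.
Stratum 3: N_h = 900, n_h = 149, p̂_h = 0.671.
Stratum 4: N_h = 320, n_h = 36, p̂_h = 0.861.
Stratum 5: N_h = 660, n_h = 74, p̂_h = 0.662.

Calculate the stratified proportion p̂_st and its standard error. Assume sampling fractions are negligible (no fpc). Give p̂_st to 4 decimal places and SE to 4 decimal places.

N = 3260; stratum weights W_h = N_h/N.
p̂_st = Σ W_h p̂_h = (660·0.679 + 720·0.836 + 900·0.671 + 320·0.861 + 660·0.662)/3260 = 0.72589
V̂(p̂_st) = Σ W_h² p̂_h(1−p̂_h)/(n_h−1):
  stratum 1: (660/3260)²·0.679·0.321/55 = 0.000162429
  stratum 2: (720/3260)²·0.836·0.164/54 = 0.000123847
  stratum 3: (900/3260)²·0.671·0.329/148 = 0.000113686
  stratum 4: (320/3260)²·0.861·0.139/35 = 3.29469e-05
  stratum 5: (660/3260)²·0.662·0.338/73 = 0.000125633
V̂(p̂_st) = 0.000558543; SE = √V̂ = 0.0236335

p̂_st ≈ 0.7259, SE ≈ 0.0236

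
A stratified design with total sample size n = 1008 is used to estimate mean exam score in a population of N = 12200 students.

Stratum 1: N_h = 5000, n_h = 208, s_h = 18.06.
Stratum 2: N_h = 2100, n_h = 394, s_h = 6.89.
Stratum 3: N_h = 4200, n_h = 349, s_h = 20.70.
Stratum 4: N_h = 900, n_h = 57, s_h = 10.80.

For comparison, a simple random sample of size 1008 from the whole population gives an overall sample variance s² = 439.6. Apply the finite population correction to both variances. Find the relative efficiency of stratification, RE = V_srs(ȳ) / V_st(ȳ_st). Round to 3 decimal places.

RE ≈ 1.002

V̂(ȳ_st) = Σ W_h² (1 − n_h/N_h) s_h²/n_h, with W_h = N_h/N and N = 12200:
  stratum 1: (5000/12200)²·(1 − 208/5000)·18.06²/208 = 0.252429
  stratum 2: (2100/12200)²·(1 − 394/2100)·6.89²/394 = 0.00290015
  stratum 3: (4200/12200)²·(1 − 349/4200)·20.70²/349 = 0.133419
  stratum 4: (900/12200)²·(1 − 57/900)·10.80²/57 = 0.0104309
V_st = 0.399179
V_srs = (1 − 1008/12200)·439.6/1008 = 0.400078
Relative efficiency = V_srs / V_st = 0.400078/0.399179 = 1.0023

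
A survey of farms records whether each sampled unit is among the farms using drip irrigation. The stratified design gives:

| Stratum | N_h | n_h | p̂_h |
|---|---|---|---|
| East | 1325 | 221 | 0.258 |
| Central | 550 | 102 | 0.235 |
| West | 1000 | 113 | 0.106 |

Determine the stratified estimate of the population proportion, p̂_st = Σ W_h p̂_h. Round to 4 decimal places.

p̂_st ≈ 0.2007

N = 2875; stratum weights W_h = N_h/N.
p̂_st = Σ W_h p̂_h = (1325·0.258 + 550·0.235 + 1000·0.106)/2875 = 0.20073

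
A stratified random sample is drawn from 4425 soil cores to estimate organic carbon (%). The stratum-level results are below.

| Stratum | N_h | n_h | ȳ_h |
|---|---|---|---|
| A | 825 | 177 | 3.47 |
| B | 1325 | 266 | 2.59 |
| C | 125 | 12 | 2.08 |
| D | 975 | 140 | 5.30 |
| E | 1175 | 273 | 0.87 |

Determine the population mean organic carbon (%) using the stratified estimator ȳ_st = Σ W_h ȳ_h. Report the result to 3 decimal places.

N = Σ N_h = 4425. Stratum weights W_h = N_h/N.
ȳ_st = (825·3.47 + 1325·2.59 + 125·2.08 + 975·5.30 + 1175·0.87) / 4425 = 2.88006

ȳ_st ≈ 2.880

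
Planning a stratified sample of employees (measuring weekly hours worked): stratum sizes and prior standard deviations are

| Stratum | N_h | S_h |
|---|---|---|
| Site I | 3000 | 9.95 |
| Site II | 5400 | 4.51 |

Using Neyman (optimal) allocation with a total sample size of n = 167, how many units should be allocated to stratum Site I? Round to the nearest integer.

92

Neyman allocation: n_h = n · N_h S_h / Σ N_i S_i, with n = 167.
  stratum Site I: N_h·S_h = 3000·9.95 = 29850.00
  stratum Site II: N_h·S_h = 5400·4.51 = 24354.00
Σ N_h S_h = 54204.00
n for stratum Site I = 167·29850.00/54204.00 = 91.966 → 92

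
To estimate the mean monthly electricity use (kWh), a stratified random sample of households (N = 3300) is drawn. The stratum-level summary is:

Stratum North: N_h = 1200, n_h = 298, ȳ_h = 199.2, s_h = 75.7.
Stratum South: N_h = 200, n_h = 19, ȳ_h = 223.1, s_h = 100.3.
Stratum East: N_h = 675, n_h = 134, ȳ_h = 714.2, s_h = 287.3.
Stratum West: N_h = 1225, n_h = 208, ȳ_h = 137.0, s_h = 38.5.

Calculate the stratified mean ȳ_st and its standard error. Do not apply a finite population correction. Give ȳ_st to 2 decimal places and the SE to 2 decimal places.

ȳ_st ≈ 282.90, SE ≈ 5.59

ȳ_st = Σ W_h ȳ_h = (1200·199.2 + 200·223.1 + 675·714.2 + 1225·137.0)/3300 = 282.90000
V̂(ȳ_st) = Σ W_h² s_h²/n_h, with W_h = N_h/N and N = 3300:
  stratum North: (1200/3300)²·75.7²/298 = 2.54279
  stratum South: (200/3300)²·100.3²/19 = 1.94482
  stratum East: (675/3300)²·287.3²/134 = 25.7719
  stratum West: (1225/3300)²·38.5²/208 = 0.98198
V̂(ȳ_st) = 31.2415
SE(ȳ_st) = √31.2415 = 5.58941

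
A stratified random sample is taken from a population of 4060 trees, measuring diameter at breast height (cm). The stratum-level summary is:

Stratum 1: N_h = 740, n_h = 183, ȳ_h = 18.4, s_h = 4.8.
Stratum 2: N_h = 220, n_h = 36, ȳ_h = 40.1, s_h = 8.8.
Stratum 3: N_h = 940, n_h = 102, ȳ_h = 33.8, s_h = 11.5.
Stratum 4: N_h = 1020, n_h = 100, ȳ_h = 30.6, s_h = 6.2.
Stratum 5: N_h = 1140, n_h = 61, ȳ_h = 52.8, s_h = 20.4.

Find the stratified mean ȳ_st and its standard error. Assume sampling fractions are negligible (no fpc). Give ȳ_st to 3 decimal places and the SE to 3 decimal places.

ȳ_st = Σ W_h ȳ_h = (740·18.4 + 220·40.1 + 940·33.8 + 1020·30.6 + 1140·52.8)/4060 = 35.86552
V̂(ȳ_st) = Σ W_h² s_h²/n_h, with W_h = N_h/N and N = 4060:
  stratum 1: (740/4060)²·4.8²/183 = 0.00418257
  stratum 2: (220/4060)²·8.8²/36 = 0.0063162
  stratum 3: (940/4060)²·11.5²/102 = 0.0695023
  stratum 4: (1020/4060)²·6.2²/100 = 0.0242623
  stratum 5: (1140/4060)²·20.4²/61 = 0.537883
V̂(ȳ_st) = 0.642147
SE(ȳ_st) = √0.642147 = 0.801341

ȳ_st ≈ 35.866, SE ≈ 0.801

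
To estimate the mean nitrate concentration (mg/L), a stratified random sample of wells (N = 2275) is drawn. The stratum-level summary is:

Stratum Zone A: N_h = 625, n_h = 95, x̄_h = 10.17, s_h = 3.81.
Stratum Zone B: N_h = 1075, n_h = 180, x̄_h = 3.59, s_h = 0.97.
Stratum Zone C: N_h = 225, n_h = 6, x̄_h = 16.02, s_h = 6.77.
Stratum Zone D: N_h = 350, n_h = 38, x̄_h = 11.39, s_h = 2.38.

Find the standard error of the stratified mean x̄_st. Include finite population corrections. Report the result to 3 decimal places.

V̂(x̄_st) = Σ W_h² (1 − n_h/N_h) s_h²/n_h, with W_h = N_h/N and N = 2275:
  stratum Zone A: (625/2275)²·(1 − 95/625)·3.81²/95 = 0.00977956
  stratum Zone B: (1075/2275)²·(1 − 180/1075)·0.97²/180 = 0.000971717
  stratum Zone C: (225/2275)²·(1 − 6/225)·6.77²/6 = 0.072726
  stratum Zone D: (350/2275)²·(1 − 38/350)·2.38²/38 = 0.00314507
V̂(x̄_st) = 0.0866224
SE(x̄_st) = √0.0866224 = 0.294317

SE(x̄_st) ≈ 0.294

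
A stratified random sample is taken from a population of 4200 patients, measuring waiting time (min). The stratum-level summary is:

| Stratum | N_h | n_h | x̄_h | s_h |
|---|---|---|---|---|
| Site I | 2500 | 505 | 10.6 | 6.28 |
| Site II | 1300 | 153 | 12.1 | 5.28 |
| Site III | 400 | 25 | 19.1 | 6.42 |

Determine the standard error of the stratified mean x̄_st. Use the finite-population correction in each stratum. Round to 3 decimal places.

SE(x̄_st) ≈ 0.227

V̂(x̄_st) = Σ W_h² (1 − n_h/N_h) s_h²/n_h, with W_h = N_h/N and N = 4200:
  stratum Site I: (2500/4200)²·(1 − 505/2500)·6.28²/505 = 0.0220807
  stratum Site II: (1300/4200)²·(1 − 153/1300)·5.28²/153 = 0.0154023
  stratum Site III: (400/4200)²·(1 − 25/400)·6.42²/25 = 0.0140192
V̂(x̄_st) = 0.0515021
SE(x̄_st) = √0.0515021 = 0.226941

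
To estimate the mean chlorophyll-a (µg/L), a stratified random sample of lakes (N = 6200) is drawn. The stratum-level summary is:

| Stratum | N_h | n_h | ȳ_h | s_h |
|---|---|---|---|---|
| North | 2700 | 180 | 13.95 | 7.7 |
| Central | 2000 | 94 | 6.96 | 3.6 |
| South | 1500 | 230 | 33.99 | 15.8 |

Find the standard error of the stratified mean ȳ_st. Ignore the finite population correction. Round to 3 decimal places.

SE(ȳ_st) ≈ 0.375

V̂(ȳ_st) = Σ W_h² s_h²/n_h, with W_h = N_h/N and N = 6200:
  stratum North: (2700/6200)²·7.7²/180 = 0.0624674
  stratum Central: (2000/6200)²·3.6²/94 = 0.0143468
  stratum South: (1500/6200)²·15.8²/230 = 0.063531
V̂(ȳ_st) = 0.140345
SE(ȳ_st) = √0.140345 = 0.374627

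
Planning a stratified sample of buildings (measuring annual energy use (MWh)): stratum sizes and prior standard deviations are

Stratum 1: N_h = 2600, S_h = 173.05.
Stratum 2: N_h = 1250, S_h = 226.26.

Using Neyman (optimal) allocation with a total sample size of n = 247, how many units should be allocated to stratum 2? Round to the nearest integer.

Neyman allocation: n_h = n · N_h S_h / Σ N_i S_i, with n = 247.
  stratum 1: N_h·S_h = 2600·173.05 = 449930.00
  stratum 2: N_h·S_h = 1250·226.26 = 282825.00
Σ N_h S_h = 732755.00
n for stratum 2 = 247·282825.00/732755.00 = 95.336 → 95

95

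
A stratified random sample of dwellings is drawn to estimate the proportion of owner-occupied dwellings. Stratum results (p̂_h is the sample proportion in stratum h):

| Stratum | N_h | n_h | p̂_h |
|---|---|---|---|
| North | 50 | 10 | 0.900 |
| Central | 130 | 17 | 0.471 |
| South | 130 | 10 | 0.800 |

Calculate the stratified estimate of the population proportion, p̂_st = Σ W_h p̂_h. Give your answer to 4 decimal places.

p̂_st ≈ 0.6782

N = 310; stratum weights W_h = N_h/N.
p̂_st = Σ W_h p̂_h = (50·0.900 + 130·0.471 + 130·0.800)/310 = 0.67816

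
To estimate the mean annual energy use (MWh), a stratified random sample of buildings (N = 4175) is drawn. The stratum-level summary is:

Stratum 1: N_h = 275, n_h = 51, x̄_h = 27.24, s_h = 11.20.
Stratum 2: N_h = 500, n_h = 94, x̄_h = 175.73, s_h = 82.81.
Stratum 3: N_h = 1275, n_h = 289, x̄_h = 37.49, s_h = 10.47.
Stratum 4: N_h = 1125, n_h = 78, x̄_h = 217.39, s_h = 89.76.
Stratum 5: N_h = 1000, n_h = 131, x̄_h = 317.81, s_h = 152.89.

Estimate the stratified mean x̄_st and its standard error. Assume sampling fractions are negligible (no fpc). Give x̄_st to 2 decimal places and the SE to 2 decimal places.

x̄_st ≈ 168.99, SE ≈ 4.34

x̄_st = Σ W_h x̄_h = (275·27.24 + 500·175.73 + 1275·37.49 + 1125·217.39 + 1000·317.81)/4175 = 168.98910
V̂(x̄_st) = Σ W_h² s_h²/n_h, with W_h = N_h/N and N = 4175:
  stratum 1: (275/4175)²·11.20²/51 = 0.0106713
  stratum 2: (500/4175)²·82.81²/94 = 1.04632
  stratum 3: (1275/4175)²·10.47²/289 = 0.0353755
  stratum 4: (1125/4175)²·89.76²/78 = 7.50003
  stratum 5: (1000/4175)²·152.89²/131 = 10.237
V̂(x̄_st) = 18.8294
SE(x̄_st) = √18.8294 = 4.33929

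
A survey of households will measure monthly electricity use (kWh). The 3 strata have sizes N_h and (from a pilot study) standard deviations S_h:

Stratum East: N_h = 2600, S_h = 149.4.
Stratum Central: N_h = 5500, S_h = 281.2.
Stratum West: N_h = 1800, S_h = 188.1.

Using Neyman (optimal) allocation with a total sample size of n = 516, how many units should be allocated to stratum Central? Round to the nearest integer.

Neyman allocation: n_h = n · N_h S_h / Σ N_i S_i, with n = 516.
  stratum East: N_h·S_h = 2600·149.4 = 388440.00
  stratum Central: N_h·S_h = 5500·281.2 = 1546600.00
  stratum West: N_h·S_h = 1800·188.1 = 338580.00
Σ N_h S_h = 2273620.00
n for stratum Central = 516·1546600.00/2273620.00 = 351.002 → 351

351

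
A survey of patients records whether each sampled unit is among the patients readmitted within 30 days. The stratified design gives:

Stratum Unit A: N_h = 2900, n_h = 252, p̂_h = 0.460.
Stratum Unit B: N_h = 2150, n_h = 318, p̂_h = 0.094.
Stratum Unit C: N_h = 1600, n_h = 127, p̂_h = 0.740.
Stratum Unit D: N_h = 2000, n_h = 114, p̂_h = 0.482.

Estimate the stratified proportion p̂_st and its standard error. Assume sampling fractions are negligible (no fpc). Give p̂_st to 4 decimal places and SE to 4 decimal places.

p̂_st ≈ 0.4259, SE ≈ 0.0173

N = 8650; stratum weights W_h = N_h/N.
p̂_st = Σ W_h p̂_h = (2900·0.460 + 2150·0.094 + 1600·0.740 + 2000·0.482)/8650 = 0.42591
V̂(p̂_st) = Σ W_h² p̂_h(1−p̂_h)/(n_h−1):
  stratum Unit A: (2900/8650)²·0.460·0.540/251 = 0.000111235
  stratum Unit B: (2150/8650)²·0.094·0.906/317 = 1.65975e-05
  stratum Unit C: (1600/8650)²·0.740·0.260/126 = 5.22447e-05
  stratum Unit D: (2000/8650)²·0.482·0.518/113 = 0.000118121
V̂(p̂_st) = 0.000298198; SE = √V̂ = 0.0172684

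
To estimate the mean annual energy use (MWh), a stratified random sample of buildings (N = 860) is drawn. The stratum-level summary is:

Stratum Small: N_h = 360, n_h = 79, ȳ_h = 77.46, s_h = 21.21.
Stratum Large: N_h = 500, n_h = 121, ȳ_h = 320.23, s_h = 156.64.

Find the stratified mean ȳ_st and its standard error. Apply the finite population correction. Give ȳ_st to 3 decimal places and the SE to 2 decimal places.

ȳ_st = Σ W_h ȳ_h = (360·77.46 + 500·320.23)/860 = 218.60535
V̂(ȳ_st) = Σ W_h² (1 − n_h/N_h) s_h²/n_h, with W_h = N_h/N and N = 860:
  stratum Small: (360/860)²·(1 − 79/360)·21.21²/79 = 0.778872
  stratum Large: (500/860)²·(1 − 121/500)·156.64²/121 = 51.9556
V̂(ȳ_st) = 52.7345
SE(ȳ_st) = √52.7345 = 7.26185

ȳ_st ≈ 218.605, SE ≈ 7.26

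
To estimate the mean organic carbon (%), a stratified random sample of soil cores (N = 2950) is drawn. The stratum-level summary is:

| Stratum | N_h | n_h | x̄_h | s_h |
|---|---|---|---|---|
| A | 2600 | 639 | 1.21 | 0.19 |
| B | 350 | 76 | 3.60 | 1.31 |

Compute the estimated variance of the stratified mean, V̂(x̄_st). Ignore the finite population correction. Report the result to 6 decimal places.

V̂(x̄_st) ≈ 0.000362

V̂(x̄_st) = Σ W_h² s_h²/n_h, with W_h = N_h/N and N = 2950:
  stratum A: (2600/2950)²·0.19²/639 = 4.38843e-05
  stratum B: (350/2950)²·1.31²/76 = 0.000317849
V̂(x̄_st) = 0.000361733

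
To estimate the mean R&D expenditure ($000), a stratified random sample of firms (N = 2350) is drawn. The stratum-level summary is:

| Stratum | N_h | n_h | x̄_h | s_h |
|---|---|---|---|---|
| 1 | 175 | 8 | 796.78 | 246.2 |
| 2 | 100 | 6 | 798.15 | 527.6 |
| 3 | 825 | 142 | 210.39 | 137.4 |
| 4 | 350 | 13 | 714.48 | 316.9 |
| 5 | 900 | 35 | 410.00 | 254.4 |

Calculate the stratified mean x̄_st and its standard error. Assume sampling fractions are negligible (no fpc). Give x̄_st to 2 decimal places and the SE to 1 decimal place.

x̄_st = Σ W_h x̄_h = (175·796.78 + 100·798.15 + 825·210.39 + 350·714.48 + 900·410.00)/2350 = 430.59202
V̂(x̄_st) = Σ W_h² s_h²/n_h, with W_h = N_h/N and N = 2350:
  stratum 1: (175/2350)²·246.2²/8 = 42.0171
  stratum 2: (100/2350)²·527.6²/6 = 84.0084
  stratum 3: (825/2350)²·137.4²/142 = 16.3854
  stratum 4: (350/2350)²·316.9²/13 = 171.357
  stratum 5: (900/2350)²·254.4²/35 = 271.216
V̂(x̄_st) = 584.984
SE(x̄_st) = √584.984 = 24.1864

x̄_st ≈ 430.59, SE ≈ 24.2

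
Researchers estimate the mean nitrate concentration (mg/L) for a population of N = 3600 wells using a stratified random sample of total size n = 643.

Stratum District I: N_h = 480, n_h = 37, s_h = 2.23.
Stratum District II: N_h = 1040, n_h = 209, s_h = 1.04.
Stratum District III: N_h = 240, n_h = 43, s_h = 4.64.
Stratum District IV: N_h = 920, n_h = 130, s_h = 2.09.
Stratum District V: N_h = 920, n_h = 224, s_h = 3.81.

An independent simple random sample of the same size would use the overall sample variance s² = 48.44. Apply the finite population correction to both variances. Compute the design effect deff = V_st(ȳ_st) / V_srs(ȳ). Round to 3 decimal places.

V̂(ȳ_st) = Σ W_h² (1 − n_h/N_h) s_h²/n_h, with W_h = N_h/N and N = 3600:
  stratum District I: (480/3600)²·(1 − 37/480)·2.23²/37 = 0.0022052
  stratum District II: (1040/3600)²·(1 − 209/1040)·1.04²/209 = 0.000345104
  stratum District III: (240/3600)²·(1 − 43/240)·4.64²/43 = 0.00182659
  stratum District IV: (920/3600)²·(1 − 130/920)·2.09²/130 = 0.00188434
  stratum District V: (920/3600)²·(1 − 224/920)·3.81²/224 = 0.0032018
V_st = 0.00946303
V_srs = (1 − 643/3600)·48.44/643 = 0.0618788
deff = V_st / V_srs = 0.00946303/0.0618788 = 0.1529

deff ≈ 0.153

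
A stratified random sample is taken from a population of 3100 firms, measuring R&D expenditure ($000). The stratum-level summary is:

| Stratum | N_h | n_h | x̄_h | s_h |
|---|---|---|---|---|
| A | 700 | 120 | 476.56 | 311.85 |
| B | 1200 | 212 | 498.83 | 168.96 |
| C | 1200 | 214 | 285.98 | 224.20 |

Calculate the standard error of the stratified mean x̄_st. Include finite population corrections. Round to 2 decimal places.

V̂(x̄_st) = Σ W_h² (1 − n_h/N_h) s_h²/n_h, with W_h = N_h/N and N = 3100:
  stratum A: (700/3100)²·(1 − 120/700)·311.85²/120 = 34.2384
  stratum B: (1200/3100)²·(1 − 212/1200)·168.96²/212 = 16.6129
  stratum C: (1200/3100)²·(1 − 214/1200)·224.20²/214 = 28.9196
V̂(x̄_st) = 79.7709
SE(x̄_st) = √79.7709 = 8.93146

SE(x̄_st) ≈ 8.93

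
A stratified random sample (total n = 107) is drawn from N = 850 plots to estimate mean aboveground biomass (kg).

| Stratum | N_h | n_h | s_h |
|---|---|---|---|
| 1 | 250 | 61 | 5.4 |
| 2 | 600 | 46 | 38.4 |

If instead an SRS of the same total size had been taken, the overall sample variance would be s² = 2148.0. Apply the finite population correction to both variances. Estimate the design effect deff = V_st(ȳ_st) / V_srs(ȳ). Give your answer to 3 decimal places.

V̂(ȳ_st) = Σ W_h² (1 − n_h/N_h) s_h²/n_h, with W_h = N_h/N and N = 850:
  stratum 1: (250/850)²·(1 − 61/250)·5.4²/61 = 0.0312624
  stratum 2: (600/850)²·(1 − 46/600)·38.4²/46 = 14.7478
V_st = 14.7791
V_srs = (1 − 107/850)·2148.0/107 = 17.5477
deff = V_st / V_srs = 14.7791/17.5477 = 0.8422

deff ≈ 0.842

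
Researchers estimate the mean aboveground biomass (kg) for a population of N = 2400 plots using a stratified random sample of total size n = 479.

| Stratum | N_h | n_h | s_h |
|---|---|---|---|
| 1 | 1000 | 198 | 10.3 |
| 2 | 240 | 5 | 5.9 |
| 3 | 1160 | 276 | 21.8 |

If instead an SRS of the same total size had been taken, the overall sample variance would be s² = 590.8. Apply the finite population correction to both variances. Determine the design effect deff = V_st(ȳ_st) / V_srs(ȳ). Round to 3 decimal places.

deff ≈ 0.455

V̂(ȳ_st) = Σ W_h² (1 − n_h/N_h) s_h²/n_h, with W_h = N_h/N and N = 2400:
  stratum 1: (1000/2400)²·(1 − 198/1000)·10.3²/198 = 0.0746038
  stratum 2: (240/2400)²·(1 − 5/240)·5.9²/5 = 0.0681696
  stratum 3: (1160/2400)²·(1 − 276/1160)·21.8²/276 = 0.306543
V_st = 0.449317
V_srs = (1 − 479/2400)·590.8/479 = 0.987236
deff = V_st / V_srs = 0.449317/0.987236 = 0.4551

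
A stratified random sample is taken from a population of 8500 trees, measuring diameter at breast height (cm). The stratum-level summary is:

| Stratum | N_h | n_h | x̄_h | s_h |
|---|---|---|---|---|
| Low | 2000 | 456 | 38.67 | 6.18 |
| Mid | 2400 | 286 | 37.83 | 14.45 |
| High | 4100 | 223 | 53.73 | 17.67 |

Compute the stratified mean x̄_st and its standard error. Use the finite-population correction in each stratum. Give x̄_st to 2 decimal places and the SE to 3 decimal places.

x̄_st = Σ W_h x̄_h = (2000·38.67 + 2400·37.83 + 4100·53.73)/8500 = 45.69706
V̂(x̄_st) = Σ W_h² (1 − n_h/N_h) s_h²/n_h, with W_h = N_h/N and N = 8500:
  stratum Low: (2000/8500)²·(1 − 456/2000)·6.18²/456 = 0.00357974
  stratum Mid: (2400/8500)²·(1 − 286/2400)·14.45²/286 = 0.0512682
  stratum High: (4100/8500)²·(1 − 223/4100)·17.67²/223 = 0.308042
V̂(x̄_st) = 0.36289
SE(x̄_st) = √0.36289 = 0.602404

x̄_st ≈ 45.70, SE ≈ 0.602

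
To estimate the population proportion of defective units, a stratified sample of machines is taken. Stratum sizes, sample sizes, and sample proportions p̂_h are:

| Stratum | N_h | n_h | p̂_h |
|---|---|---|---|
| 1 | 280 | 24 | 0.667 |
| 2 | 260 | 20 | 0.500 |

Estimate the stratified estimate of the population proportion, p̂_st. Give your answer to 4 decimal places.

p̂_st ≈ 0.5866

N = 540; stratum weights W_h = N_h/N.
p̂_st = Σ W_h p̂_h = (280·0.667 + 260·0.500)/540 = 0.58659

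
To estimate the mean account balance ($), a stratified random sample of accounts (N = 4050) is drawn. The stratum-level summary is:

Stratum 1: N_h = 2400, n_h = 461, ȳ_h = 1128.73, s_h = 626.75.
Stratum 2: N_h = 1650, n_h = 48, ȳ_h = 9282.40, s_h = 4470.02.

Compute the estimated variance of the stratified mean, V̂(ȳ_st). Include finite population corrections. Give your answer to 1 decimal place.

V̂(ȳ_st) ≈ 67325.0

V̂(ȳ_st) = Σ W_h² (1 − n_h/N_h) s_h²/n_h, with W_h = N_h/N and N = 4050:
  stratum 1: (2400/4050)²·(1 − 461/2400)·626.75²/461 = 241.75
  stratum 2: (1650/4050)²·(1 − 48/1650)·4470.02²/48 = 67083.3
V̂(ȳ_st) = 67325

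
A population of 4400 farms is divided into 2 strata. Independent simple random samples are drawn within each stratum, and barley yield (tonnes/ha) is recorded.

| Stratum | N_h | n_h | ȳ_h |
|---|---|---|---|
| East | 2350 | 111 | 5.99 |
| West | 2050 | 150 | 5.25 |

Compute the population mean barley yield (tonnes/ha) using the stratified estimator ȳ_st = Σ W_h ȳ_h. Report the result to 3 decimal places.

N = Σ N_h = 4400. Stratum weights W_h = N_h/N.
ȳ_st = (2350·5.99 + 2050·5.25) / 4400 = 5.64523

ȳ_st ≈ 5.645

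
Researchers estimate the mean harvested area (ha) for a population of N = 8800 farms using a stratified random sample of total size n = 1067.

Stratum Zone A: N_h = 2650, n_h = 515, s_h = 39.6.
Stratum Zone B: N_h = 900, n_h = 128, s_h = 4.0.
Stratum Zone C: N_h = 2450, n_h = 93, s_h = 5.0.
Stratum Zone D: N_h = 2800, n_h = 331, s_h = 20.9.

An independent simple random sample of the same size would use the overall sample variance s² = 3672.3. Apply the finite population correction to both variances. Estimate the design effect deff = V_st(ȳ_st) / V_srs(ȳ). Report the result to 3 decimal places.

V̂(ȳ_st) = Σ W_h² (1 − n_h/N_h) s_h²/n_h, with W_h = N_h/N and N = 8800:
  stratum Zone A: (2650/8800)²·(1 − 515/2650)·39.6²/515 = 0.222465
  stratum Zone B: (900/8800)²·(1 − 128/900)·4.0²/128 = 0.00112151
  stratum Zone C: (2450/8800)²·(1 − 93/2450)·5.0²/93 = 0.0200455
  stratum Zone D: (2800/8800)²·(1 − 331/2800)·20.9²/331 = 0.117809
V_st = 0.361441
V_srs = (1 − 1067/8800)·3672.3/1067 = 3.0244
deff = V_st / V_srs = 0.361441/3.0244 = 0.1195

deff ≈ 0.120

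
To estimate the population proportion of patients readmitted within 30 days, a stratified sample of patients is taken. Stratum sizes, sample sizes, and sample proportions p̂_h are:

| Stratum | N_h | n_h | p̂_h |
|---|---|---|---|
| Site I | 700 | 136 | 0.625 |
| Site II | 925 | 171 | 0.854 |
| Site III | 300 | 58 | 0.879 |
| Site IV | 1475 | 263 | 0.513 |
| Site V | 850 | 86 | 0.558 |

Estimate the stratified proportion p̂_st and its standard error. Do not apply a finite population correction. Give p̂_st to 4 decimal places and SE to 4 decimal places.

p̂_st ≈ 0.6405, SE ≈ 0.0179

N = 4250; stratum weights W_h = N_h/N.
p̂_st = Σ W_h p̂_h = (700·0.625 + 925·0.854 + 300·0.879 + 1475·0.513 + 850·0.558)/4250 = 0.64050
V̂(p̂_st) = Σ W_h² p̂_h(1−p̂_h)/(n_h−1):
  stratum Site I: (700/4250)²·0.625·0.375/135 = 4.70973e-05
  stratum Site II: (925/4250)²·0.854·0.146/170 = 3.4743e-05
  stratum Site III: (300/4250)²·0.879·0.121/57 = 9.29745e-06
  stratum Site IV: (1475/4250)²·0.513·0.487/262 = 0.000114855
  stratum Site V: (850/4250)²·0.558·0.442/85 = 0.000116064
V̂(p̂_st) = 0.000322057; SE = √V̂ = 0.0179459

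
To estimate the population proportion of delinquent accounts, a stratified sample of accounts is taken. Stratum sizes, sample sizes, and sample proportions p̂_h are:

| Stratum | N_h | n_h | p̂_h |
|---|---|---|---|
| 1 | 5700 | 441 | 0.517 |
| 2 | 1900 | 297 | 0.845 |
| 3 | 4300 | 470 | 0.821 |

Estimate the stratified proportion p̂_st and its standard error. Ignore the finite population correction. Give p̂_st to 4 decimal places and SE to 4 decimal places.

N = 11900; stratum weights W_h = N_h/N.
p̂_st = Σ W_h p̂_h = (5700·0.517 + 1900·0.845 + 4300·0.821)/11900 = 0.67922
V̂(p̂_st) = Σ W_h² p̂_h(1−p̂_h)/(n_h−1):
  stratum 1: (5700/11900)²·0.517·0.483/440 = 0.000130209
  stratum 2: (1900/11900)²·0.845·0.155/296 = 1.128e-05
  stratum 3: (4300/11900)²·0.821·0.179/469 = 4.09135e-05
V̂(p̂_st) = 0.000182402; SE = √V̂ = 0.0135056

p̂_st ≈ 0.6792, SE ≈ 0.0135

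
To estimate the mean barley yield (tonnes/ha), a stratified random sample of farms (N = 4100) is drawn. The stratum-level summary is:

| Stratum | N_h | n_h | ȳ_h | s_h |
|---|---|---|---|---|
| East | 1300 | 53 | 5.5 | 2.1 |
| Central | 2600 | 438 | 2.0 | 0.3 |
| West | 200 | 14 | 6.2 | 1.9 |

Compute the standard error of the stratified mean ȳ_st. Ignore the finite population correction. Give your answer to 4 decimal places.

SE(ȳ_st) ≈ 0.0952

V̂(ȳ_st) = Σ W_h² s_h²/n_h, with W_h = N_h/N and N = 4100:
  stratum East: (1300/4100)²·2.1²/53 = 0.0083653
  stratum Central: (2600/4100)²·0.3²/438 = 8.26318e-05
  stratum West: (200/4100)²·1.9²/14 = 0.00061358
V̂(ȳ_st) = 0.00906152
SE(ȳ_st) = √0.00906152 = 0.095192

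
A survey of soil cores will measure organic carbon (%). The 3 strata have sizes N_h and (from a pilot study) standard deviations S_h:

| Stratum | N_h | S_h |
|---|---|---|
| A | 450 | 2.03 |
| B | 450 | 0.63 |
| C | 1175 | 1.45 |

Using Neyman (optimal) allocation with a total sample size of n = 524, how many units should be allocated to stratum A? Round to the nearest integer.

165

Neyman allocation: n_h = n · N_h S_h / Σ N_i S_i, with n = 524.
  stratum A: N_h·S_h = 450·2.03 = 913.50
  stratum B: N_h·S_h = 450·0.63 = 283.50
  stratum C: N_h·S_h = 1175·1.45 = 1703.75
Σ N_h S_h = 2900.75
n for stratum A = 524·913.50/2900.75 = 165.017 → 165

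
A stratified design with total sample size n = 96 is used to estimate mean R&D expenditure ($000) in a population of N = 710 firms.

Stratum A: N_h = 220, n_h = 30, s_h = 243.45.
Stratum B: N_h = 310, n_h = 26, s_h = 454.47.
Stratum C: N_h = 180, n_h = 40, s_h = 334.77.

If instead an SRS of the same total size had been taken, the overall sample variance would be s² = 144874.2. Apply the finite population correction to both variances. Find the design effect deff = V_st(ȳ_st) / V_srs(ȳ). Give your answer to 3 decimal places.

V̂(ȳ_st) = Σ W_h² (1 − n_h/N_h) s_h²/n_h, with W_h = N_h/N and N = 710:
  stratum A: (220/710)²·(1 − 30/220)·243.45²/30 = 163.817
  stratum B: (310/710)²·(1 − 26/310)·454.47²/26 = 1387.4
  stratum C: (180/710)²·(1 − 40/180)·334.77²/40 = 140.061
V_st = 1691.27
V_srs = (1 − 96/710)·144874.2/96 = 1305.06
deff = V_st / V_srs = 1691.27/1305.06 = 1.2959

deff ≈ 1.296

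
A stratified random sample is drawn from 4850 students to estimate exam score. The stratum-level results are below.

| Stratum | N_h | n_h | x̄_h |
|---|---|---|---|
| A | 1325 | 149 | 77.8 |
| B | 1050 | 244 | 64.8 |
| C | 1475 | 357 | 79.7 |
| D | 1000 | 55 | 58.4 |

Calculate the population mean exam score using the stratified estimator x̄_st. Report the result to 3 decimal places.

x̄_st ≈ 71.563

N = Σ N_h = 4850. Stratum weights W_h = N_h/N.
x̄_st = (1325·77.8 + 1050·64.8 + 1475·79.7 + 1000·58.4) / 4850 = 71.56340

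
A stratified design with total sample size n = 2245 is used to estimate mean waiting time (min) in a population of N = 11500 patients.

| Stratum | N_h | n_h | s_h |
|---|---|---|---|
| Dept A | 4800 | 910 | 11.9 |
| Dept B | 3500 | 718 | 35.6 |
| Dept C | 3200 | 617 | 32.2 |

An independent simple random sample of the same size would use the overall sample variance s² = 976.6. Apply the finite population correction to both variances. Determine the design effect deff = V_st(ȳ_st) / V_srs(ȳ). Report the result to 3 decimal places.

V̂(ȳ_st) = Σ W_h² (1 − n_h/N_h) s_h²/n_h, with W_h = N_h/N and N = 11500:
  stratum Dept A: (4800/11500)²·(1 − 910/4800)·11.9²/910 = 0.0219709
  stratum Dept B: (3500/11500)²·(1 − 718/3500)·35.6²/718 = 0.129959
  stratum Dept C: (3200/11500)²·(1 − 617/3200)·32.2²/617 = 0.105028
V_st = 0.256958
V_srs = (1 − 2245/11500)·976.6/2245 = 0.350089
deff = V_st / V_srs = 0.256958/0.350089 = 0.7340

deff ≈ 0.734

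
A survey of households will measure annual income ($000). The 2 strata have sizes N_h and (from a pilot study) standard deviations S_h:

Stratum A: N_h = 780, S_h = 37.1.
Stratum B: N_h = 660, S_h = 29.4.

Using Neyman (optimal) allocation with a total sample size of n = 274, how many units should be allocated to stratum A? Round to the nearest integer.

164

Neyman allocation: n_h = n · N_h S_h / Σ N_i S_i, with n = 274.
  stratum A: N_h·S_h = 780·37.1 = 28938.00
  stratum B: N_h·S_h = 660·29.4 = 19404.00
Σ N_h S_h = 48342.00
n for stratum A = 274·28938.00/48342.00 = 164.019 → 164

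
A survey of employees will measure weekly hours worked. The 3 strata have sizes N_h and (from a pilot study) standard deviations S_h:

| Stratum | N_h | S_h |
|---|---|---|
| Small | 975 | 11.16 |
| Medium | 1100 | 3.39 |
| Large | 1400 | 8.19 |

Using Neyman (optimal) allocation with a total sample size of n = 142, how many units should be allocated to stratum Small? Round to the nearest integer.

59

Neyman allocation: n_h = n · N_h S_h / Σ N_i S_i, with n = 142.
  stratum Small: N_h·S_h = 975·11.16 = 10881.00
  stratum Medium: N_h·S_h = 1100·3.39 = 3729.00
  stratum Large: N_h·S_h = 1400·8.19 = 11466.00
Σ N_h S_h = 26076.00
n for stratum Small = 142·10881.00/26076.00 = 59.254 → 59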